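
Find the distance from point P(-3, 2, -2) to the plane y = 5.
d = |0(-3) + 1(2) + 0(-2) - (5)| / √(0² + 1² + 0²) = 3/√1 = 3.0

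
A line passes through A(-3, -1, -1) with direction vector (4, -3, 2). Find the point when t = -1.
P(-1) = (-3 + 4(-1), -1 + (-3)(-1), -1 + 2(-1)) = (-7, 2, -3)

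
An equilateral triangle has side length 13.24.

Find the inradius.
For an equilateral triangle, r = s/(2√3) where s is the side.
r = 13.24/(2√3) = 13.24/3.464102 = 3.822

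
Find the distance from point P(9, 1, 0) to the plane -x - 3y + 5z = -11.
d = |(-1)(9) + (-3)(1) + 5(0) - (-11)| / √((-1)² + (-3)² + 5²) = 1/√35 = 0.169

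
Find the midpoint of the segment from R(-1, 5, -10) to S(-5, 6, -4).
Midpoint = ((-1-5)/2, (5+6)/2, (-10-4)/2) = (-3, 5.5, -7)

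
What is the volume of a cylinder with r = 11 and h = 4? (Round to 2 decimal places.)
Volume = pi * r² * h
Volume = pi * 11² * 4
Volume = pi * 121 * 4
Volume = pi * 484
Volume = 1520.53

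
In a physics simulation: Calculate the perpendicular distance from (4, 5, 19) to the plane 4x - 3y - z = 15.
d = |4(4) + (-3)(5) + (-1)(19) - (15)| / √(4² + (-3)² + (-1)²) = 33/√26 = 6.472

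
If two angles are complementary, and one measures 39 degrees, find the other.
Complementary angles sum to 90 degrees.
Other angle = 90 - 39
Other angle = 51 degrees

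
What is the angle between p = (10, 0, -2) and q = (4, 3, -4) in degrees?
p·q = 48, |p|² = 104, |q|² = 41
cos θ = 48/√4264 ≈ 0.7351
θ ≈ 42.69°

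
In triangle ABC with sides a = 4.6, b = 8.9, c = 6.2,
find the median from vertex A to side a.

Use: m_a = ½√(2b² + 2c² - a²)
m_a = ½√(2·8.9² + 2·6.2² - 4.6²)
m_a = ½√(158.42 + 76.88 - 21.16) = ½√214.14 = 7.317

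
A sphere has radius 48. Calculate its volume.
Volume = (4/3) * pi * r³
Volume = (4/3) * pi * 48³
Volume = (4/3) * pi * 110592
Volume = 463246.69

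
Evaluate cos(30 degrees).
cos(30 degrees) = sqrt(3)/2
Decimal approximation: 0.866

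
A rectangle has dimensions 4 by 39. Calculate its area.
Area = length * width
Area = 4 * 39
Area = 156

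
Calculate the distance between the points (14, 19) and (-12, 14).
Using the distance formula: d = sqrt((x₂-x₁)² + (y₂-y₁)²)
dx = (-12) - 14 = -26
dy = 14 - 19 = -5
d = sqrt((-26)² + (-5)²) = sqrt(676 + 25) = sqrt(701) = 26.48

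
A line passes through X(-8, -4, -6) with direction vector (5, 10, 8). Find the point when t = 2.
P(2) = (-8 + 5(2), -4 + 10(2), -6 + 8(2)) = (2, 16, 10)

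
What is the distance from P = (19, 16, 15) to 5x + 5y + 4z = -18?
d = |5(19) + 5(16) + 4(15) - (-18)| / √(5² + 5² + 4²) = 253/√66 = 31.14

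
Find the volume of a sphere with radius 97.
Volume = (4/3) * pi * r³
Volume = (4/3) * pi * 97³
Volume = (4/3) * pi * 912673
Volume = 3822995.72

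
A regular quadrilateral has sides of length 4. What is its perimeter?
Perimeter = number of sides * side length
Perimeter = 4 * 4
Perimeter = 16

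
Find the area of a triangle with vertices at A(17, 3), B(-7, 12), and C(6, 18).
Using the coordinate formula: Area = (1/2)|x₁(y₂-y₃) + x₂(y₃-y₁) + x₃(y₁-y₂)|
Area = (1/2)|17(12-18) + (-7)(18-3) + 6(3-12)|
Area = (1/2)|17*(-6) + (-7)*15 + 6*(-9)|
Area = (1/2)|(-102) + (-105) + (-54)|
Area = (1/2)*261 = 130.50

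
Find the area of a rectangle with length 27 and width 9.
Area = length * width
Area = 27 * 9
Area = 243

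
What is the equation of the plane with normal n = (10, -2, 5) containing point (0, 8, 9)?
d = n·P = (10)(0) + (-2)(8) + (5)(9) = 29
Plane: 10x - 2y + 5z = 29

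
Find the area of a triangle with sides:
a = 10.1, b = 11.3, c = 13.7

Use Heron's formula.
s = (a+b+c)/2 = (10.1+11.3+13.7)/2 = 17.55
A = √(s(s-a)(s-b)(s-c)) = √(17.55·7.45·6.25·3.85)
A = √3146.11 = 56.09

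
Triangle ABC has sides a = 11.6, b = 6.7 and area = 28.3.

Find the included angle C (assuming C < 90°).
Area = ½ab·sin(C)  →  sin(C) = 2·Area/(ab)
sin(C) = 2·28.3/(11.6·6.7) = 0.728255
C = arcsin(0.728255) = 46.74°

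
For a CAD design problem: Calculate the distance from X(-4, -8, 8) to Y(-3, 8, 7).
d = √[(1)² + (16)² + (-1)²] = √258 = 16.06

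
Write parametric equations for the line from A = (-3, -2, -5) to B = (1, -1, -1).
Direction vector d = B - A = (4, 1, 4)
x = -3 + 4t, y = -2 + t, z = -5 + 4t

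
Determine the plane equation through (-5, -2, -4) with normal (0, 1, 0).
d = n·P = (0)(-5) + (1)(-2) + (0)(-4) = -2
Plane: y = -2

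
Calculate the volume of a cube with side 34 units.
Volume = s³
Volume = 34³
Volume = 39304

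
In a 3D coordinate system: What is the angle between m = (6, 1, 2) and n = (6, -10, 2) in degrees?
m·n = 30, |m|² = 41, |n|² = 140
cos θ = 30/√5740 ≈ 0.396
θ ≈ 66.67°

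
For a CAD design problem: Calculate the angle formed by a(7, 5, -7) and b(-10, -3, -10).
a·b = -15, |a|² = 123, |b|² = 209
cos θ = -15/√25707 ≈ -0.09355
θ ≈ 95.37°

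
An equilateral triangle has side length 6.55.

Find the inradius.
For an equilateral triangle, r = s/(2√3) where s is the side.
r = 6.55/(2√3) = 6.55/3.464102 = 1.891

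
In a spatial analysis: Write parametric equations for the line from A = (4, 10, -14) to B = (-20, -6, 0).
Direction vector d = B - A = (-24, -16, 14)
x = 4 - 24t, y = 10 - 16t, z = -14 + 14t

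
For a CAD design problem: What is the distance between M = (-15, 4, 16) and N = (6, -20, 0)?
d = √[(21)² + (-24)² + (-16)²] = √1273 = 35.68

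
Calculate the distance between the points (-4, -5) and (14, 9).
Using the distance formula: d = sqrt((x₂-x₁)² + (y₂-y₁)²)
dx = 14 - (-4) = 18
dy = 9 - (-5) = 14
d = sqrt(18² + 14²) = sqrt(324 + 196) = sqrt(520) = 22.80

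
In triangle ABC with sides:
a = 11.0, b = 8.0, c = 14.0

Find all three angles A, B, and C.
By the law of cosines:
cos(A) = (b² + c² - a²)/(2bc) = 0.620536  →  A = 51.64°
cos(B) = (a² + c² - b²)/(2ac) = 0.821429  →  B = 34.77°
cos(C) = (a² + b² - c²)/(2ab) = -0.062500  →  C = 93.58°
Check: A + B + C = 180.0° ✓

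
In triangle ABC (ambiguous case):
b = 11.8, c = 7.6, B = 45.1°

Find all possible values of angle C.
sin(C)/c = sin(B)/b  →  sin(C) = c·sin(B)/b = 7.6·sin(45.1°)/11.8 = 0.456219
C₁ = arcsin(0.456219) = 27.14°,  C₂ = 180° - C₁ = 152.86°
Check C₂: A = 180° - 45.1° - 152.86° = -17.96° ≤ 0, rejected
C = 27.14° (one solution)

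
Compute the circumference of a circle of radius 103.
Circumference = 2 * pi * r
Circumference = 2 * pi * 103
Circumference = 647.17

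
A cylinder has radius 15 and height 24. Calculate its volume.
Volume = pi * r² * h
Volume = pi * 15² * 24
Volume = pi * 225 * 24
Volume = pi * 5400
Volume = 16964.60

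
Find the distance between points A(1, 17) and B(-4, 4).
Using the distance formula: d = sqrt((x₂-x₁)² + (y₂-y₁)²)
dx = (-4) - 1 = -5
dy = 4 - 17 = -13
d = sqrt((-5)² + (-13)²) = sqrt(25 + 169) = sqrt(194) = 13.93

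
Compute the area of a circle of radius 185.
Area = pi * r²
Area = pi * 185²
Area = pi * 34225
Area = 107521.01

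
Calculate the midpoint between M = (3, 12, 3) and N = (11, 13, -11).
Midpoint = ((3+11)/2, (12+13)/2, (3-11)/2) = (7, 12.5, -4)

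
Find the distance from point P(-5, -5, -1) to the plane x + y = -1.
d = |1(-5) + 1(-5) + 0(-1) - (-1)| / √(1² + 1² + 0²) = 9/√2 = 6.364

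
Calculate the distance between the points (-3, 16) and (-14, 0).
Using the distance formula: d = sqrt((x₂-x₁)² + (y₂-y₁)²)
dx = (-14) - (-3) = -11
dy = 0 - 16 = -16
d = sqrt((-11)² + (-16)²) = sqrt(121 + 256) = sqrt(377) = 19.42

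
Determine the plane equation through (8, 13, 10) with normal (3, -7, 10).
d = n·P = (3)(8) + (-7)(13) + (10)(10) = 33
Plane: 3x - 7y + 10z = 33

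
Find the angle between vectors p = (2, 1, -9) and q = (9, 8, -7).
p·q = 89, |p|² = 86, |q|² = 194
cos θ = 89/√16684 ≈ 0.689
θ ≈ 46.45°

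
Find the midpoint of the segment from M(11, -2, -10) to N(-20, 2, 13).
Midpoint = ((11-20)/2, (-2+2)/2, (-10+13)/2) = (-4.5, 0, 1.5)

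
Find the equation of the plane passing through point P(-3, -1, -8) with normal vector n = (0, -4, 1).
d = n·P = (0)(-3) + (-4)(-1) + (1)(-8) = -4
Plane: -4y + z = -4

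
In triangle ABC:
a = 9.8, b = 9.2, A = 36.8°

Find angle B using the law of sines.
sin(B)/b = sin(A)/a
sin(B) = b·sin(A)/a = 9.2·sin(36.8°)/9.8 = 0.562349
B = arcsin(0.562349) = 34.22°  (b ≤ a, so B ≤ A and the acute solution is unique)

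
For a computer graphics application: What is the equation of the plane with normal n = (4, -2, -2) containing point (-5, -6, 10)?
d = n·P = (4)(-5) + (-2)(-6) + (-2)(10) = -28
Plane: 4x - 2y - 2z = -28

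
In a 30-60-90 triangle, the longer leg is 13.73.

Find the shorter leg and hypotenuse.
In a 30-60-90 triangle, sides are in ratio 1 : √3 : 2.
Long leg = short leg·√3  →  short leg = 13.73/√3 = 7.927
Hypotenuse = 2·(short leg) = 2·13.73/√3 = 15.85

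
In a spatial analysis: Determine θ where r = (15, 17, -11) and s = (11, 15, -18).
r·s = 618, |r|² = 635, |s|² = 670
cos θ = 618/√425450 ≈ 0.9475
θ ≈ 18.65°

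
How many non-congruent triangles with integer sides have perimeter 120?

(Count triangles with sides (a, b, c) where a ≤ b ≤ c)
With a ≤ b ≤ c and a + b + c = 120, the triangle inequality a + b > c gives c < 120/2, so c ≤ 59.
Iterate a from 1 to ⌊p/3⌋ = 40; for each a, b ranges from a to ⌊(p−a)/2⌋ with c = p − a − b, keeping only c ≥ b.
Triples: (2, 59, 59), (3, 58, 59), (4, 57, 59), …
Count = 300 triangles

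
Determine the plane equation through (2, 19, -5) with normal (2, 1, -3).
d = n·P = (2)(2) + (1)(19) + (-3)(-5) = 38
Plane: 2x + y - 3z = 38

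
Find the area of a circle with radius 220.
Area = pi * r²
Area = pi * 220²
Area = pi * 48400
Area = 152053.08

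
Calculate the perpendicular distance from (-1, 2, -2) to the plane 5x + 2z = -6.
d = |5(-1) + 0(2) + 2(-2) - (-6)| / √(5² + 0² + 2²) = 3/√29 = 0.5571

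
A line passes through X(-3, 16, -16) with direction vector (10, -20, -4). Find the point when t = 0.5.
P(0.5) = (-3 + 10(0.5), 16 + (-20)(0.5), -16 + (-4)(0.5)) = (2, 6, -18)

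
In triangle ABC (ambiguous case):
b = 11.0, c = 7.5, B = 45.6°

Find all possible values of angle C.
sin(C)/c = sin(B)/b  →  sin(C) = c·sin(B)/b = 7.5·sin(45.6°)/11.0 = 0.487140
C₁ = arcsin(0.487140) = 29.15°,  C₂ = 180° - C₁ = 150.85°
Check C₂: A = 180° - 45.6° - 150.85° = -16.45° ≤ 0, rejected
C = 29.15° (one solution)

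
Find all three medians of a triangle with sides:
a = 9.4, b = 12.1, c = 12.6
Using m_x = ½√(2y² + 2z² - x²):
m_a = ½√(2·12.1² + 2·12.6² - 9.4²) = ½√521.98 = 11.42
m_b = ½√(2·9.4² + 2·12.6² - 12.1²) = ½√347.83 = 9.325
m_c = ½√(2·9.4² + 2·12.1² - 12.6²) = ½√310.78 = 8.814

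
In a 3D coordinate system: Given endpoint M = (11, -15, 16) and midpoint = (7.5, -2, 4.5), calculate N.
N = (2×7.5 - 11, 2×(-2) - (-15), 2×4.5 - 16) = (4, 11, -7)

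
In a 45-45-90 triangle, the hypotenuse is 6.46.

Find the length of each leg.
In a 45-45-90 triangle, hypotenuse = leg·√2  →  leg = hypotenuse/√2
leg = 6.46/√2 = 4.568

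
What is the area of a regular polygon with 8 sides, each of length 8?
For a regular 8-gon with side length s = 8:
Apothem a = s / (2*tan(pi/8)) = 8 / (2*tan(pi/8)) ≈ 9.6569
Perimeter P = 8 * 8 = 64
Area = (1/2) * P * a = (1/2) * 64 * 9.6569 = 309.02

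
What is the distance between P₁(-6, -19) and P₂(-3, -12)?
Using the distance formula: d = sqrt((x₂-x₁)² + (y₂-y₁)²)
dx = (-3) - (-6) = 3
dy = (-12) - (-19) = 7
d = sqrt(3² + 7²) = sqrt(9 + 49) = sqrt(58) = 7.62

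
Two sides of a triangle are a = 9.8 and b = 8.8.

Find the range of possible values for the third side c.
By the triangle inequality: |a - b| < c < a + b
|9.8 - 8.8| < c < 9.8 + 8.8
1 < c < 18.6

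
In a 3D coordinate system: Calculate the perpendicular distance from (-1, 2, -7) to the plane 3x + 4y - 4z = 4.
d = |3(-1) + 4(2) + (-4)(-7) - (4)| / √(3² + 4² + (-4)²) = 29/√41 = 4.529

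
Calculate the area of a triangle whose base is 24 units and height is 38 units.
Area = (1/2) * base * height
Area = (1/2) * 24 * 38
Area = 456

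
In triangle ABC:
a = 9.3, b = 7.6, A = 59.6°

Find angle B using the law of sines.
sin(B)/b = sin(A)/a
sin(B) = b·sin(A)/a = 7.6·sin(59.6°)/9.3 = 0.704850
B = arcsin(0.704850) = 44.82°  (b ≤ a, so B ≤ A and the acute solution is unique)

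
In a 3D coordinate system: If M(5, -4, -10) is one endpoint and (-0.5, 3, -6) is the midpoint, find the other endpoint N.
N = (2×(-0.5) - 5, 2×3 - (-4), 2×(-6) - (-10)) = (-6, 10, -2)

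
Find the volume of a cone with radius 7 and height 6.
Volume = (1/3) * pi * r² * h
Volume = (1/3) * pi * 7² * 6
Volume = (1/3) * pi * 49 * 6
Volume = (1/3) * pi * 294
Volume = 307.88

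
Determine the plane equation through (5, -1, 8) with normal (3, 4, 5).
d = n·P = (3)(5) + (4)(-1) + (5)(8) = 51
Plane: 3x + 4y + 5z = 51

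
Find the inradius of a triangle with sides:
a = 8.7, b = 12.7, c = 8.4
s = (a+b+c)/2 = (8.7+12.7+8.4)/2 = 14.9
Area = √(s(s-a)(s-b)(s-c)) = √(14.9·6.2·2.2·6.5) = 36.346
r = Area/s = 36.346/14.9 = 2.439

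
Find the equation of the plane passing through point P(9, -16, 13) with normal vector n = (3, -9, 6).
d = n·P = (3)(9) + (-9)(-16) + (6)(13) = 249
Plane: 3x - 9y + 6z = 249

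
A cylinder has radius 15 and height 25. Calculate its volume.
Volume = pi * r² * h
Volume = pi * 15² * 25
Volume = pi * 225 * 25
Volume = pi * 5625
Volume = 17671.46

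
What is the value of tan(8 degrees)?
tan(8 degrees) = 0.1405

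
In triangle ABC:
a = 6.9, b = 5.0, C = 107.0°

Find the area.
Using A = ½ab·sin(C):
A = ½·6.9·5.0·sin(107.0°) = ½·34.5·0.956305 = 16.5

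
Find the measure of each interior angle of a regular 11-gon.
Interior angle of a regular n-gon = (n-2)*180/n
Interior angle = (11-2)*180/11
Interior angle = 9*180/11
Interior angle = 1620/11
Interior angle = 147.27 degrees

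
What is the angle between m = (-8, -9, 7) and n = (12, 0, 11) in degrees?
m·n = -19, |m|² = 194, |n|² = 265
cos θ = -19/√51410 ≈ -0.0838
θ ≈ 94.81°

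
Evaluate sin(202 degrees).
sin(202 degrees) = -0.3746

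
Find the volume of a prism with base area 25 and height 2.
Volume = base area * height
Volume = 25 * 2
Volume = 50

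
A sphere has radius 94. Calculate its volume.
Volume = (4/3) * pi * r³
Volume = (4/3) * pi * 94³
Volume = (4/3) * pi * 830584
Volume = 3479142.12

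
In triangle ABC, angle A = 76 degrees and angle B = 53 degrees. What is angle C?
Sum of angles in a triangle = 180 degrees
Third angle = 180 - 76 - 53
Third angle = 51 degrees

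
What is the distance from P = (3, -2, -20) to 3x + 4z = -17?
d = |3(3) + 0(-2) + 4(-20) - (-17)| / √(3² + 0² + 4²) = 54/√25 = 10.8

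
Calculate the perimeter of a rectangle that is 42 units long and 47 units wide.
Perimeter = 2 * (length + width)
Perimeter = 2 * (42 + 47)
Perimeter = 2 * 89
Perimeter = 178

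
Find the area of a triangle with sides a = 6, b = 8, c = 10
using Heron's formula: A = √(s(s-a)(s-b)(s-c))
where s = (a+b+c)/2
s = (6+8+10)/2 = 12
A = √(12·6·4·2) = √576 = 24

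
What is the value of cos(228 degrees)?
cos(228 degrees) = -0.6691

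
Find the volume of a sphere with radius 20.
Volume = (4/3) * pi * r³
Volume = (4/3) * pi * 20³
Volume = (4/3) * pi * 8000
Volume = 33510.32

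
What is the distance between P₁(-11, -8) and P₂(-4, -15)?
Using the distance formula: d = sqrt((x₂-x₁)² + (y₂-y₁)²)
dx = (-4) - (-11) = 7
dy = (-15) - (-8) = -7
d = sqrt(7² + (-7)²) = sqrt(49 + 49) = sqrt(98) = 9.90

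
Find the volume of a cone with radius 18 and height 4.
Volume = (1/3) * pi * r² * h
Volume = (1/3) * pi * 18² * 4
Volume = (1/3) * pi * 324 * 4
Volume = (1/3) * pi * 1296
Volume = 1357.17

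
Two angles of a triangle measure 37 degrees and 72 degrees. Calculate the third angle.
Sum of angles in a triangle = 180 degrees
Third angle = 180 - 37 - 72
Third angle = 71 degrees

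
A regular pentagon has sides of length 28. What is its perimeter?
Perimeter = number of sides * side length
Perimeter = 5 * 28
Perimeter = 140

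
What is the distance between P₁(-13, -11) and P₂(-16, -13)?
Using the distance formula: d = sqrt((x₂-x₁)² + (y₂-y₁)²)
dx = (-16) - (-13) = -3
dy = (-13) - (-11) = -2
d = sqrt((-3)² + (-2)²) = sqrt(9 + 4) = sqrt(13) = 3.61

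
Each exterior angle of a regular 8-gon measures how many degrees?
Exterior angle of a regular n-gon = 360/n
Exterior angle = 360/8
Exterior angle = 45 degrees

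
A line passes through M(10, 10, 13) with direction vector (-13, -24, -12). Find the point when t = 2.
P(2) = (10 + (-13)(2), 10 + (-24)(2), 13 + (-12)(2)) = (-16, -38, -11)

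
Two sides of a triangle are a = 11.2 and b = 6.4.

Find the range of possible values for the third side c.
By the triangle inequality: |a - b| < c < a + b
|11.2 - 6.4| < c < 11.2 + 6.4
4.8 < c < 17.6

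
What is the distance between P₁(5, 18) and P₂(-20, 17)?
Using the distance formula: d = sqrt((x₂-x₁)² + (y₂-y₁)²)
dx = (-20) - 5 = -25
dy = 17 - 18 = -1
d = sqrt((-25)² + (-1)²) = sqrt(625 + 1) = sqrt(626) = 25.02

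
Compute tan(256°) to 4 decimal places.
tan(256 degrees) = 4.0108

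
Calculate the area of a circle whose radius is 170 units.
Area = pi * r²
Area = pi * 170²
Area = pi * 28900
Area = 90792.03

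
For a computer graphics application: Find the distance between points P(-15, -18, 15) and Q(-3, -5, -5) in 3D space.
d = √[(12)² + (13)² + (-20)²] = √713 = 26.7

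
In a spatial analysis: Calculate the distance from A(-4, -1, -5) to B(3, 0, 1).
d = √[(7)² + (1)² + (6)²] = √86 = 9.274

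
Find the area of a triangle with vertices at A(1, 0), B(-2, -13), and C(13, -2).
Using the coordinate formula: Area = (1/2)|x₁(y₂-y₃) + x₂(y₃-y₁) + x₃(y₁-y₂)|
Area = (1/2)|1((-13)-(-2)) + (-2)((-2)-0) + 13(0-(-13))|
Area = (1/2)|1*(-11) + (-2)*(-2) + 13*13|
Area = (1/2)|(-11) + 4 + 169|
Area = (1/2)*162 = 81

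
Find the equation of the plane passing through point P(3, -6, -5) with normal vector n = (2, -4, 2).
d = n·P = (2)(3) + (-4)(-6) + (2)(-5) = 20
Plane: 2x - 4y + 2z = 20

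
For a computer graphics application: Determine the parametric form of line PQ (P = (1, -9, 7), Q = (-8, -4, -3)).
Direction vector d = Q - P = (-9, 5, -10)
x = 1 - 9t, y = -9 + 5t, z = 7 - 10t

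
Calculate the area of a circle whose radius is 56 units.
Area = pi * r²
Area = pi * 56²
Area = pi * 3136
Area = 9852.03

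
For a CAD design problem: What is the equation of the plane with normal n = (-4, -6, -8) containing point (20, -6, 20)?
d = n·P = (-4)(20) + (-6)(-6) + (-8)(20) = -204
Plane: -4x - 6y - 8z = -204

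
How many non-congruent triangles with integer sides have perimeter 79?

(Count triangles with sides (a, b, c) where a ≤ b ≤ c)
With a ≤ b ≤ c and a + b + c = 79, the triangle inequality a + b > c gives c < 79/2, so c ≤ 39.
Iterate a from 1 to ⌊p/3⌋ = 26; for each a, b ranges from a to ⌊(p−a)/2⌋ with c = p − a − b, keeping only c ≥ b.
Triples: (1, 39, 39), (2, 38, 39), (3, 37, 39), …
Count = 140 triangles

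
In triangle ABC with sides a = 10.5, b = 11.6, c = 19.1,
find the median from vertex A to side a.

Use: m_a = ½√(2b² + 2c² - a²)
m_a = ½√(2·11.6² + 2·19.1² - 10.5²)
m_a = ½√(269.12 + 729.62 - 110.25) = ½√888.49 = 14.9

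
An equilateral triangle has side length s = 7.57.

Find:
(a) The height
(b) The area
(a) Height h = s·√3/2 = 7.57·√3/2 = 6.556
(b) Area = (√3/4)·s² = (√3/4)·7.57² = (√3/4)·57.3049 = 24.81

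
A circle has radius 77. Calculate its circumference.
Circumference = 2 * pi * r
Circumference = 2 * pi * 77
Circumference = 483.81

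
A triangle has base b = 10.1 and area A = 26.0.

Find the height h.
A = ½bh  →  h = 2A/b
h = 2·26.0/10.1 = 5.149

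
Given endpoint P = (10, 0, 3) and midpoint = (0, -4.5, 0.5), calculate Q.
Q = (2×0 - 10, 2×(-4.5) - 0, 2×0.5 - 3) = (-10, -9, -2)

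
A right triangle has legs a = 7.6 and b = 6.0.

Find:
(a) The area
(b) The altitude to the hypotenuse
(a) Area = ½ab = ½·7.6·6.0 = 22.8
(b) Hypotenuse c = √(7.6² + 6.0²) = √93.76 = 9.68297
    Area = ½·c·h_c  →  h_c = 2·Area/c = 2·22.8/9.68297 = 4.709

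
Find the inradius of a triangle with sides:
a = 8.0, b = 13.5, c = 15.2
s = (a+b+c)/2 = (8.0+13.5+15.2)/2 = 18.35
Area = √(s(s-a)(s-b)(s-c)) = √(18.35·10.35·4.85·3.15) = 53.866
r = Area/s = 53.866/18.35 = 2.935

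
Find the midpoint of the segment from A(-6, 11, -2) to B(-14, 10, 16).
Midpoint = ((-6-14)/2, (11+10)/2, (-2+16)/2) = (-10, 10.5, 7)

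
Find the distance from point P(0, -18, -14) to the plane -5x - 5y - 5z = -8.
d = |(-5)(0) + (-5)(-18) + (-5)(-14) - (-8)| / √((-5)² + (-5)² + (-5)²) = 168/√75 = 19.4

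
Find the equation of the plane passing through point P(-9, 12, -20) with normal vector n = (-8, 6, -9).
d = n·P = (-8)(-9) + (6)(12) + (-9)(-20) = 324
Plane: -8x + 6y - 9z = 324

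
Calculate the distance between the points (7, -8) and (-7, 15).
Using the distance formula: d = sqrt((x₂-x₁)² + (y₂-y₁)²)
dx = (-7) - 7 = -14
dy = 15 - (-8) = 23
d = sqrt((-14)² + 23²) = sqrt(196 + 529) = sqrt(725) = 26.93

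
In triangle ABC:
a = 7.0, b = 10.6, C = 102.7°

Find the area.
Using A = ½ab·sin(C):
A = ½·7.0·10.6·sin(102.7°) = ½·74.2·0.975535 = 36.19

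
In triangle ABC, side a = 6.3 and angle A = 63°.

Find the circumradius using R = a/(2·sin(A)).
R = a/(2·sin(A)) = 6.3/(2·sin(63°))
R = 6.3/(2·0.891007) = 6.3/1.782013 = 3.535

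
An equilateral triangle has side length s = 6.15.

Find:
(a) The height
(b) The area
(a) Height h = s·√3/2 = 6.15·√3/2 = 5.326
(b) Area = (√3/4)·s² = (√3/4)·6.15² = (√3/4)·37.8225 = 16.38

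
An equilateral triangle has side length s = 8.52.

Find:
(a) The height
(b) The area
(a) Height h = s·√3/2 = 8.52·√3/2 = 7.379
(b) Area = (√3/4)·s² = (√3/4)·8.52² = (√3/4)·72.5904 = 31.43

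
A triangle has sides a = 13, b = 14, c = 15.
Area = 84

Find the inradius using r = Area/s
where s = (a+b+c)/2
s = (13+14+15)/2 = 21
r = Area/s = 84/21 = 4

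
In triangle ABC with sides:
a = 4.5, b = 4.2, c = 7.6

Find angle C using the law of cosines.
cos(C) = (a² + b² - c²)/(2ab)
cos(C) = (4.5² + 4.2² - 7.6²)/(2·4.5·4.2) = -19.87/37.8 = -0.525661
C = arccos(-0.525661) = 121.7°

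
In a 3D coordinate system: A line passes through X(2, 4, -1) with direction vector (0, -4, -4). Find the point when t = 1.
P(1) = (2 + 0(1), 4 + (-4)(1), -1 + (-4)(1)) = (2, 0, -5)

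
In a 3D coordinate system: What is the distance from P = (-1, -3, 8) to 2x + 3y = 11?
d = |2(-1) + 3(-3) + 0(8) - (11)| / √(2² + 3² + 0²) = 22/√13 = 6.102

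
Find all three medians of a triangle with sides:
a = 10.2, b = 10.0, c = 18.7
Using m_x = ½√(2y² + 2z² - x²):
m_a = ½√(2·10.0² + 2·18.7² - 10.2²) = ½√795.34 = 14.1
m_b = ½√(2·10.2² + 2·18.7² - 10.0²) = ½√807.46 = 14.21
m_c = ½√(2·10.2² + 2·10.0² - 18.7²) = ½√58.39 = 3.821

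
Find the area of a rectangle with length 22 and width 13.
Area = length * width
Area = 22 * 13
Area = 286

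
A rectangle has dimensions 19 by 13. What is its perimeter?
Perimeter = 2 * (length + width)
Perimeter = 2 * (19 + 13)
Perimeter = 2 * 32
Perimeter = 64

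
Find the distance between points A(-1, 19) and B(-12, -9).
Using the distance formula: d = sqrt((x₂-x₁)² + (y₂-y₁)²)
dx = (-12) - (-1) = -11
dy = (-9) - 19 = -28
d = sqrt((-11)² + (-28)²) = sqrt(121 + 784) = sqrt(905) = 30.08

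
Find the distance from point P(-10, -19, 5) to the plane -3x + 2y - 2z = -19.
d = |(-3)(-10) + 2(-19) + (-2)(5) - (-19)| / √((-3)² + 2² + (-2)²) = 1/√17 = 0.2425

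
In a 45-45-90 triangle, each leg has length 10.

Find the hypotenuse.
Hypotenuse = 10√2 = 14.14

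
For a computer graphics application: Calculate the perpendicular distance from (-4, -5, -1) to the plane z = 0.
d = |0(-4) + 0(-5) + 1(-1) - (0)| / √(0² + 0² + 1²) = 1/√1 = 1.0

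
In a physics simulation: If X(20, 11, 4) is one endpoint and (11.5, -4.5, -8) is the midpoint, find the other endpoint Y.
Y = (2×11.5 - 20, 2×(-4.5) - 11, 2×(-8) - 4) = (3, -20, -20)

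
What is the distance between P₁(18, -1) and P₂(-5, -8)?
Using the distance formula: d = sqrt((x₂-x₁)² + (y₂-y₁)²)
dx = (-5) - 18 = -23
dy = (-8) - (-1) = -7
d = sqrt((-23)² + (-7)²) = sqrt(529 + 49) = sqrt(578) = 24.04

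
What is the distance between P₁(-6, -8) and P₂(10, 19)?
Using the distance formula: d = sqrt((x₂-x₁)² + (y₂-y₁)²)
dx = 10 - (-6) = 16
dy = 19 - (-8) = 27
d = sqrt(16² + 27²) = sqrt(256 + 729) = sqrt(985) = 31.38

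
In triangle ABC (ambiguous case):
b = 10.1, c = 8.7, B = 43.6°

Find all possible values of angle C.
sin(C)/c = sin(B)/b  →  sin(C) = c·sin(B)/b = 8.7·sin(43.6°)/10.1 = 0.594029
C₁ = arcsin(0.594029) = 36.44°,  C₂ = 180° - C₁ = 143.56°
Check C₂: A = 180° - 43.6° - 143.56° = -7.16° ≤ 0, rejected
C = 36.44° (one solution)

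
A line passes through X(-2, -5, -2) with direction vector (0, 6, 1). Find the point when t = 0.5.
P(0.5) = (-2 + 0(0.5), -5 + 6(0.5), -2 + 1(0.5)) = (-2, -2, -1.5)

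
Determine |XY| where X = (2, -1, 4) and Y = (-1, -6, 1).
d = √[(-3)² + (-5)² + (-3)²] = √43 = 6.557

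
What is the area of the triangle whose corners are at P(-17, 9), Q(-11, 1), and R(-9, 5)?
Using the coordinate formula: Area = (1/2)|x₁(y₂-y₃) + x₂(y₃-y₁) + x₃(y₁-y₂)|
Area = (1/2)|(-17)(1-5) + (-11)(5-9) + (-9)(9-1)|
Area = (1/2)|(-17)*(-4) + (-11)*(-4) + (-9)*8|
Area = (1/2)|68 + 44 + (-72)|
Area = (1/2)*40 = 20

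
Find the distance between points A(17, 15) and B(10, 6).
Using the distance formula: d = sqrt((x₂-x₁)² + (y₂-y₁)²)
dx = 10 - 17 = -7
dy = 6 - 15 = -9
d = sqrt((-7)² + (-9)²) = sqrt(49 + 81) = sqrt(130) = 11.40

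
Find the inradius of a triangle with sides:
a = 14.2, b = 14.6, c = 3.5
s = (a+b+c)/2 = (14.2+14.6+3.5)/2 = 16.15
Area = √(s(s-a)(s-b)(s-c)) = √(16.15·1.95·1.55·12.65) = 24.8493
r = Area/s = 24.8493/16.15 = 1.539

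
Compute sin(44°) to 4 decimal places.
sin(44 degrees) = 0.6947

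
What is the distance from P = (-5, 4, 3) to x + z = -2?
d = |1(-5) + 0(4) + 1(3) - (-2)| / √(1² + 0² + 1²) = 0/√2 = 0.0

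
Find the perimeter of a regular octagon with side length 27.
Perimeter = number of sides * side length
Perimeter = 8 * 27
Perimeter = 216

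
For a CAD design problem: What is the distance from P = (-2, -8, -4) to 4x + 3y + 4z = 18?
d = |4(-2) + 3(-8) + 4(-4) - (18)| / √(4² + 3² + 4²) = 66/√41 = 10.31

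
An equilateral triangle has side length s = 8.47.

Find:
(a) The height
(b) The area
(a) Height h = s·√3/2 = 8.47·√3/2 = 7.335
(b) Area = (√3/4)·s² = (√3/4)·8.47² = (√3/4)·71.7409 = 31.06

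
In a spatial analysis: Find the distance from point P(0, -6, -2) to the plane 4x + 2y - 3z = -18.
d = |4(0) + 2(-6) + (-3)(-2) - (-18)| / √(4² + 2² + (-3)²) = 12/√29 = 2.228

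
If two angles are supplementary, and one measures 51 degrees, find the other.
Supplementary angles sum to 180 degrees.
Other angle = 180 - 51
Other angle = 129 degrees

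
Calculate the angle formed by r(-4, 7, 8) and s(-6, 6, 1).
r·s = 74, |r|² = 129, |s|² = 73
cos θ = 74/√9417 ≈ 0.7626
θ ≈ 40.31°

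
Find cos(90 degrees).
cos(90 degrees) = 0
Decimal approximation: 0.0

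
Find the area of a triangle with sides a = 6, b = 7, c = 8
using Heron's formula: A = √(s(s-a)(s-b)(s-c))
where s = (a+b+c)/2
s = (6+7+8)/2 = 10.5
A = √(10.5·4.5·3.5·2.5) = √413.4375 = 20.33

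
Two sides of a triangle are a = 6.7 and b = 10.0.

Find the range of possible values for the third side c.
By the triangle inequality: |a - b| < c < a + b
|6.7 - 10.0| < c < 6.7 + 10.0
3.3 < c < 16.7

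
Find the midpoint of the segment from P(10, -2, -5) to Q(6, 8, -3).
Midpoint = ((10+6)/2, (-2+8)/2, (-5-3)/2) = (8, 3, -4)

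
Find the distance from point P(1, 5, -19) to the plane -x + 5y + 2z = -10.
d = |(-1)(1) + 5(5) + 2(-19) - (-10)| / √((-1)² + 5² + 2²) = 4/√30 = 0.7303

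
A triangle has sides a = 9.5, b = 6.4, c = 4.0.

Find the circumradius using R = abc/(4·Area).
s = (a+b+c)/2 = 9.95
Area = √(s(s-a)(s-b)(s-c)) = √(9.95·0.45·3.55·5.95) = 9.72502
R = abc/(4·Area) = (9.5·6.4·4.0)/(4·9.72502) = 243.2/38.90008 = 6.252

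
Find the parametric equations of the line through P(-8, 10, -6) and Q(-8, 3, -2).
Direction vector d = Q - P = (0, -7, 4)
x = -8, y = 10 - 7t, z = -6 + 4t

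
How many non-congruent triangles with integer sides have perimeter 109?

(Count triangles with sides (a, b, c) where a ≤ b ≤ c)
With a ≤ b ≤ c and a + b + c = 109, the triangle inequality a + b > c gives c < 109/2, so c ≤ 54.
Iterate a from 1 to ⌊p/3⌋ = 36; for each a, b ranges from a to ⌊(p−a)/2⌋ with c = p − a − b, keeping only c ≥ b.
Triples: (1, 54, 54), (2, 53, 54), (3, 52, 54), …
Count = 261 triangles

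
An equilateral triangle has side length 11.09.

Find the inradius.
For an equilateral triangle, r = s/(2√3) where s is the side.
r = 11.09/(2√3) = 11.09/3.464102 = 3.201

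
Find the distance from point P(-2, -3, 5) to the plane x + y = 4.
d = |1(-2) + 1(-3) + 0(5) - (4)| / √(1² + 1² + 0²) = 9/√2 = 6.364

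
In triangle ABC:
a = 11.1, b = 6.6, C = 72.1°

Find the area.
Using A = ½ab·sin(C):
A = ½·11.1·6.6·sin(72.1°) = ½·73.26·0.951594 = 34.86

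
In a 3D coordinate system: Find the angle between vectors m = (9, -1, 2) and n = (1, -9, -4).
m·n = 10, |m|² = 86, |n|² = 98
cos θ = 10/√8428 ≈ 0.1089
θ ≈ 83.75°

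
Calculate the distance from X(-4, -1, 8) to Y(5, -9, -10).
d = √[(9)² + (-8)² + (-18)²] = √469 = 21.66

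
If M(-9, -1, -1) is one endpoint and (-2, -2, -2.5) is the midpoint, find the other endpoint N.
N = (2×(-2) - (-9), 2×(-2) - (-1), 2×(-2.5) - (-1)) = (5, -3, -4)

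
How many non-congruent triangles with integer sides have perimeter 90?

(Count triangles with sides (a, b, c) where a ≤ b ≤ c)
With a ≤ b ≤ c and a + b + c = 90, the triangle inequality a + b > c gives c < 90/2, so c ≤ 44.
Iterate a from 1 to ⌊p/3⌋ = 30; for each a, b ranges from a to ⌊(p−a)/2⌋ with c = p − a − b, keeping only c ≥ b.
Triples: (2, 44, 44), (3, 43, 44), (4, 42, 44), …
Count = 169 triangles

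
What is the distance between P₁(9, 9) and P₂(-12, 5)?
Using the distance formula: d = sqrt((x₂-x₁)² + (y₂-y₁)²)
dx = (-12) - 9 = -21
dy = 5 - 9 = -4
d = sqrt((-21)² + (-4)²) = sqrt(441 + 16) = sqrt(457) = 21.38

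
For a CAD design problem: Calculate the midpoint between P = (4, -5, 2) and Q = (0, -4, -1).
Midpoint = ((4+0)/2, (-5-4)/2, (2-1)/2) = (2, -4.5, 0.5)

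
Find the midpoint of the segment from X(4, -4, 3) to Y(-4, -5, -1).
Midpoint = ((4-4)/2, (-4-5)/2, (3-1)/2) = (0, -4.5, 1)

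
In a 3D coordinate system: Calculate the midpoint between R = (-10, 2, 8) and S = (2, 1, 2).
Midpoint = ((-10+2)/2, (2+1)/2, (8+2)/2) = (-4, 1.5, 5)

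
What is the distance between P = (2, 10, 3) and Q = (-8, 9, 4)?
d = √[(-10)² + (-1)² + (1)²] = √102 = 10.1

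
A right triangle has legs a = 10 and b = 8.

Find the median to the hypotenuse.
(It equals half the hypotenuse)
Hypotenuse c = √(10² + 8²) = √164 = 12.8062
Median to hypotenuse = c/2 = 6.403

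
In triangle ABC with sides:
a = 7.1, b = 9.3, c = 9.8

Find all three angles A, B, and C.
By the law of cosines:
cos(A) = (b² + c² - a²)/(2bc) = 0.724819  →  A = 43.55°
cos(B) = (a² + c² - b²)/(2ac) = 0.430871  →  B = 64.48°
cos(C) = (a² + b² - c²)/(2ab) = 0.309405  →  C = 71.98°
Check: A + B + C = 180.0° ✓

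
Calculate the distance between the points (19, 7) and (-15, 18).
Using the distance formula: d = sqrt((x₂-x₁)² + (y₂-y₁)²)
dx = (-15) - 19 = -34
dy = 18 - 7 = 11
d = sqrt((-34)² + 11²) = sqrt(1156 + 121) = sqrt(1277) = 35.74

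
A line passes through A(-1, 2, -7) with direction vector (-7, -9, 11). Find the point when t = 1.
P(1) = (-1 + (-7)(1), 2 + (-9)(1), -7 + 11(1)) = (-8, -7, 4)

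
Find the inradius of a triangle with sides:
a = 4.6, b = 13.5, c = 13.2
s = (a+b+c)/2 = (4.6+13.5+13.2)/2 = 15.65
Area = √(s(s-a)(s-b)(s-c)) = √(15.65·11.05·2.15·2.45) = 30.1815
r = Area/s = 30.1815/15.65 = 1.929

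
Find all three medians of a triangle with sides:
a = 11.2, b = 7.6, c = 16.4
Using m_x = ½√(2y² + 2z² - x²):
m_a = ½√(2·7.6² + 2·16.4² - 11.2²) = ½√528 = 11.49
m_b = ½√(2·11.2² + 2·16.4² - 7.6²) = ½√731.04 = 13.52
m_c = ½√(2·11.2² + 2·7.6² - 16.4²) = ½√97.44 = 4.936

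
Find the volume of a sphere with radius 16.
Volume = (4/3) * pi * r³
Volume = (4/3) * pi * 16³
Volume = (4/3) * pi * 4096
Volume = 17157.28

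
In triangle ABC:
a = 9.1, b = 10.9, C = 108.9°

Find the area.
Using A = ½ab·sin(C):
A = ½·9.1·10.9·sin(108.9°) = ½·99.19·0.946085 = 46.92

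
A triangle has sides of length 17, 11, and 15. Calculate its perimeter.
Perimeter = sum of all sides
Perimeter = 17 + 11 + 15
Perimeter = 43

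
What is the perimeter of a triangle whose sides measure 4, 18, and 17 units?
Perimeter = sum of all sides
Perimeter = 4 + 18 + 17
Perimeter = 39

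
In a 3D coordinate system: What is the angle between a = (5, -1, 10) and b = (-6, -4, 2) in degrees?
a·b = -6, |a|² = 126, |b|² = 56
cos θ = -6/√7056 ≈ -0.07143
θ ≈ 94.1°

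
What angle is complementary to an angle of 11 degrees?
Complementary angles sum to 90 degrees.
Other angle = 90 - 11
Other angle = 79 degrees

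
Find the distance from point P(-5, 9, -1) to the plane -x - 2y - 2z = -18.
d = |(-1)(-5) + (-2)(9) + (-2)(-1) - (-18)| / √((-1)² + (-2)² + (-2)²) = 7/√9 = 2.333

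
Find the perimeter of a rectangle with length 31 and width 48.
Perimeter = 2 * (length + width)
Perimeter = 2 * (31 + 48)
Perimeter = 2 * 79
Perimeter = 158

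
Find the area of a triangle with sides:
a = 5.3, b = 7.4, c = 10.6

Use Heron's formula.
s = (a+b+c)/2 = (5.3+7.4+10.6)/2 = 11.65
A = √(s(s-a)(s-b)(s-c)) = √(11.65·6.35·4.25·1.05)
A = √330.125 = 18.17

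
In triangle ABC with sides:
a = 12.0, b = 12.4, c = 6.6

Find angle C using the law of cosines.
cos(C) = (a² + b² - c²)/(2ab)
cos(C) = (12.0² + 12.4² - 6.6²)/(2·12.0·12.4) = 254.2/297.6 = 0.854167
C = arccos(0.854167) = 31.33°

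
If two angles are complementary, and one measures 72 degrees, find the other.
Complementary angles sum to 90 degrees.
Other angle = 90 - 72
Other angle = 18 degrees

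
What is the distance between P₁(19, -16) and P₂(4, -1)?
Using the distance formula: d = sqrt((x₂-x₁)² + (y₂-y₁)²)
dx = 4 - 19 = -15
dy = (-1) - (-16) = 15
d = sqrt((-15)² + 15²) = sqrt(225 + 225) = sqrt(450) = 21.21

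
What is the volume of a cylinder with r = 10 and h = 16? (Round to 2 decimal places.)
Volume = pi * r² * h
Volume = pi * 10² * 16
Volume = pi * 100 * 16
Volume = pi * 1600
Volume = 5026.55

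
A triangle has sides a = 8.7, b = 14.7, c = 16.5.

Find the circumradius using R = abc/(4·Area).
s = (a+b+c)/2 = 19.95
Area = √(s(s-a)(s-b)(s-c)) = √(19.95·11.25·5.25·3.45) = 63.7583
R = abc/(4·Area) = (8.7·14.7·16.5)/(4·63.7583) = 2110.185/255.0332 = 8.274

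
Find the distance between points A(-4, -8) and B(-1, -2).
Using the distance formula: d = sqrt((x₂-x₁)² + (y₂-y₁)²)
dx = (-1) - (-4) = 3
dy = (-2) - (-8) = 6
d = sqrt(3² + 6²) = sqrt(9 + 36) = sqrt(45) = 6.71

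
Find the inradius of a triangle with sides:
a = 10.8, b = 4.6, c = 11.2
s = (a+b+c)/2 = (10.8+4.6+11.2)/2 = 13.3
Area = √(s(s-a)(s-b)(s-c)) = √(13.3·2.5·8.7·2.1) = 24.6471
r = Area/s = 24.6471/13.3 = 1.853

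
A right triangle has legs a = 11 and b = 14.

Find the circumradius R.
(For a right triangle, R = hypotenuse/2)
Hypotenuse c = √(11² + 14²) = √317 = 17.8045
R = c/2 = 8.902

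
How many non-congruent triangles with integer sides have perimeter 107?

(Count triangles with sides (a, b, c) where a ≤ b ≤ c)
With a ≤ b ≤ c and a + b + c = 107, the triangle inequality a + b > c gives c < 107/2, so c ≤ 53.
Iterate a from 1 to ⌊p/3⌋ = 35; for each a, b ranges from a to ⌊(p−a)/2⌋ with c = p − a − b, keeping only c ≥ b.
Triples: (1, 53, 53), (2, 52, 53), (3, 51, 53), …
Count = 252 triangles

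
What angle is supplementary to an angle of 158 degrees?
Supplementary angles sum to 180 degrees.
Other angle = 180 - 158
Other angle = 22 degrees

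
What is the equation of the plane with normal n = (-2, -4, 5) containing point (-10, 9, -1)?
d = n·P = (-2)(-10) + (-4)(9) + (5)(-1) = -21
Plane: -2x - 4y + 5z = -21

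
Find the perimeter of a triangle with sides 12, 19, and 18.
Perimeter = sum of all sides
Perimeter = 12 + 19 + 18
Perimeter = 49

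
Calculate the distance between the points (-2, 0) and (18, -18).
Using the distance formula: d = sqrt((x₂-x₁)² + (y₂-y₁)²)
dx = 18 - (-2) = 20
dy = (-18) - 0 = -18
d = sqrt(20² + (-18)²) = sqrt(400 + 324) = sqrt(724) = 26.91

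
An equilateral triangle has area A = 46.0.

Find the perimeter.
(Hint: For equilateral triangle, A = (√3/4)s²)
A = (√3/4)s²  →  s² = 4A/√3 = 4·46.0/√3 = 106.232
s = 10.3069
Perimeter = 3s = 30.92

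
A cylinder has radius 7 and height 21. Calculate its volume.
Volume = pi * r² * h
Volume = pi * 7² * 21
Volume = pi * 49 * 21
Volume = pi * 1029
Volume = 3232.70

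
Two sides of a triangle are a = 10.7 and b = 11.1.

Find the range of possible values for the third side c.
By the triangle inequality: |a - b| < c < a + b
|10.7 - 11.1| < c < 10.7 + 11.1
0.4 < c < 21.8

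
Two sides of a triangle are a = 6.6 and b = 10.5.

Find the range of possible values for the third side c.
By the triangle inequality: |a - b| < c < a + b
|6.6 - 10.5| < c < 6.6 + 10.5
3.9 < c < 17.1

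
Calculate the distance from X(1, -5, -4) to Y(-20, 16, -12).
d = √[(-21)² + (21)² + (-8)²] = √946 = 30.76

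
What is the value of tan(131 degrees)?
tan(131 degrees) = -1.1504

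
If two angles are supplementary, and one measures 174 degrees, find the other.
Supplementary angles sum to 180 degrees.
Other angle = 180 - 174
Other angle = 6 degrees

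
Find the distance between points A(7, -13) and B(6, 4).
Using the distance formula: d = sqrt((x₂-x₁)² + (y₂-y₁)²)
dx = 6 - 7 = -1
dy = 4 - (-13) = 17
d = sqrt((-1)² + 17²) = sqrt(1 + 289) = sqrt(290) = 17.03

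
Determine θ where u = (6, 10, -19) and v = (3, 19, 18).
u·v = -134, |u|² = 497, |v|² = 694
cos θ = -134/√344918 ≈ -0.2282
θ ≈ 103.2°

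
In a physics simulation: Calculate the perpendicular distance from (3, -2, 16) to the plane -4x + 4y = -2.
d = |(-4)(3) + 4(-2) + 0(16) - (-2)| / √((-4)² + 4² + 0²) = 18/√32 = 3.182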